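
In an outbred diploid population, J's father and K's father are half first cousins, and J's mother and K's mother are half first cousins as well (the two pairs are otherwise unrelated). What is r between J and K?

0.03125

Relatedness sums over independent paths through distinct common ancestors.
J and K are related in two ways: half second cousins through their fathers (r = 1/64) and half second cousins through their mothers (r = 1/64).
r = 1/64 + 1/64 = 0.03125.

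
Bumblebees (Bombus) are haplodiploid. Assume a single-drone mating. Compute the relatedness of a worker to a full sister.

Haplodiploid full sisters inherit their father's entire haploid genome identically (contributing 1/2) and on average half of their mother's contribution (1/2 · 1/2 = 1/4); r = 1/2 + 1/4 = 3/4.

0.75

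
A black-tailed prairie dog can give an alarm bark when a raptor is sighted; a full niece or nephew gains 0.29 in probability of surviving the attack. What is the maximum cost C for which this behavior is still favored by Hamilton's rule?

0.0725

r to a full niece or nephew = 1/4 (full aunt/uncle↔niece/nephew: two paths of length 3 through the shared grandparent pair: r = 2·(1/2)^3 = 1/4).
Hamilton's rule: n·r·B > C, so the trait is favored while C < n·r·B = 1·0.25·0.29 = 0.0725.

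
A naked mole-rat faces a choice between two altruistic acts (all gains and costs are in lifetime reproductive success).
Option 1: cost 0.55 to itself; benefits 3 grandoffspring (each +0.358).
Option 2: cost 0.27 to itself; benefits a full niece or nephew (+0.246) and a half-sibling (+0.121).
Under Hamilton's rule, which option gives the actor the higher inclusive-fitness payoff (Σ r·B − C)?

Option 1: r to a grandoffspring = 0.25.
Option 1: Σ r·B − C = (3·0.25·0.358) − 0.55 = -0.2815.
Option 2: r to a full niece or nephew = 0.25.
Option 2: r to a half-sibling = 0.25.
Option 2: Σ r·B − C = (1·0.25·0.246 + 1·0.25·0.121) − 0.27 = -0.17825.
Option 2 has the higher net inclusive-fitness payoff.

Option 2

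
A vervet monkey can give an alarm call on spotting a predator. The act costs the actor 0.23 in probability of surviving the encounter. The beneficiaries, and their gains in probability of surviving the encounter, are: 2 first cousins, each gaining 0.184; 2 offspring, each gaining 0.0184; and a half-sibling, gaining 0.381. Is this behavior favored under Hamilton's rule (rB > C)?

Hamilton's rule: the trait is favored when the sum of r·B over every recipient exceeds the actor's cost C.
r to a first cousin = 1/8 (first cousins share one grandparent pair — two paths of length 4: r = 2·(1/2)^4 = 1/8).
r to an offspring = 0.5 (one parent–offspring link: r = (1/2)^1 = 1/2).
r to a half-sibling = 1/4 (half-sibs share one parent — one path of length 2: r = (1/2)^2 = 1/4).
Summing one r·B term per recipient: 2·0.125·0.184 + 2·0.5·0.0184 + 1·0.25·0.381 = 0.15965.
0.15965 < 0.23: the indirect benefit is less than the cost.

No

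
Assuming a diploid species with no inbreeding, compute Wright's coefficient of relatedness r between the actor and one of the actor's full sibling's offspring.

0.25

Each parent–offspring link contributes a factor of 1/2, and independent paths through distinct common ancestors add.
Full aunt/uncle↔niece/nephew: two paths of length 3 through the shared grandparent pair: r = 2·(1/2)^3 = 1/4.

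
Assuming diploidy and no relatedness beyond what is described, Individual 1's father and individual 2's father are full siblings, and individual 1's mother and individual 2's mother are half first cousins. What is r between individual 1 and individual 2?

Relatedness sums over independent paths through distinct common ancestors.
Individual 1 and individual 2 are related in two ways: first cousins through their fathers (r = 1/8) and half second cousins through their mothers (r = 1/64).
r = 1/8 + 1/64 = 0.140625.

0.140625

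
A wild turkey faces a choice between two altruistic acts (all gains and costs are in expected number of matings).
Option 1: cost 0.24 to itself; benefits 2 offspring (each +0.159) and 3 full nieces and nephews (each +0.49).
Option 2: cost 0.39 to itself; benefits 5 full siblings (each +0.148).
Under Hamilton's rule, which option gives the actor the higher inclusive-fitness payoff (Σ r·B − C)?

Option 1

Option 1: r to an offspring = 0.5.
Option 1: r to a full niece or nephew = 0.25.
Option 1: Σ r·B − C = (2·0.5·0.159 + 3·0.25·0.49) − 0.24 = 0.2865.
Option 2: r to a full sibling = 0.5.
Option 2: Σ r·B − C = (5·0.5·0.148) − 0.39 = -0.02.
Option 1 has the higher net inclusive-fitness payoff.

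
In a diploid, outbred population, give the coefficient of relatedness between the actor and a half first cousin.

0.0625

Each parent–offspring link contributes a factor of 1/2, and independent paths through distinct common ancestors add.
Half first cousins share one grandparent — one path of length 4: r = (1/2)^4 = 1/16.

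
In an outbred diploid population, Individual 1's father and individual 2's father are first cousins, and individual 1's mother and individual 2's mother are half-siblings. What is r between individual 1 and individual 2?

With two independent routes of shared ancestry, r is the sum of the two contributions.
Individual 1 and individual 2 are related in two ways: second cousins through their fathers (r = 1/32) and half first cousins through their mothers (r = 1/16).
r = 1/32 + 1/16 = 3/32 = 0.09375.

0.09375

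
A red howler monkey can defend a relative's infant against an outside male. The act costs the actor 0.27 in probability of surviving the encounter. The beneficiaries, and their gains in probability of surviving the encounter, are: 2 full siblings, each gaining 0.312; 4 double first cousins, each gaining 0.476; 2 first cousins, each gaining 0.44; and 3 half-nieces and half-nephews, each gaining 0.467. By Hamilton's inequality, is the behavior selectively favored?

Hamilton's rule: the trait is favored when the sum of r·B over every recipient exceeds the actor's cost C.
r to a full sibling = 0.5 (full sibs share both parents — two paths of length 2: r = 2·(1/2)^2 = 1/2).
r to a double first cousin = 0.25 (double first cousins share both grandparent pairs — four paths of length 4: r = 4·(1/2)^4 = 1/4).
r to a first cousin = 0.125 (first cousins share one grandparent pair — two paths of length 4: r = 2·(1/2)^4 = 1/8).
r to a half-niece or half-nephew = 0.125 (half-aunt/uncle↔niece/nephew: one path of length 3: r = (1/2)^3 = 1/8).
Summing one r·B term per recipient: 2·0.5·0.312 + 4·0.25·0.476 + 2·0.125·0.44 + 3·0.125·0.467 = 1.073125.
1.073125 > 0.27: the indirect benefit exceeds the cost.

Yes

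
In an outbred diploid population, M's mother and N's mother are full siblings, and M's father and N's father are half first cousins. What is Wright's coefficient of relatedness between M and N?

With two independent routes of shared ancestry, r is the sum of the two contributions.
M and N are related in two ways: first cousins through their mothers (r = 1/8) and half second cousins through their fathers (r = 1/64).
r = 1/8 + 1/64 = 9/64 = 0.140625.

0.140625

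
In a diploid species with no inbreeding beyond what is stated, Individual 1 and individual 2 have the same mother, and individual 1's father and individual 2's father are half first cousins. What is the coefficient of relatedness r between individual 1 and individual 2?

0.265625

Independent pedigree routes through distinct common ancestors add.
Individual 1 and individual 2 are related in two ways: half-sibs through their shared mother (r = 1/4) and half second cousins through their fathers (r = 1/64).
r = 1/4 + 1/64 = 17/64 = 0.265625.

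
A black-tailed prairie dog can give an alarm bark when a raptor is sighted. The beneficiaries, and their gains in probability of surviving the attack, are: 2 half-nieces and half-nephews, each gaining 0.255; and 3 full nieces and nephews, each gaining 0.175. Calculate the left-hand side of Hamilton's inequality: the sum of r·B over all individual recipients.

0.195

r to a half-niece or half-nephew = 0.125 (half-aunt/uncle↔niece/nephew: one path of length 3: r = (1/2)^3 = 1/8).
r to a full niece or nephew = 1/4 (full aunt/uncle↔niece/nephew: two paths of length 3 through the shared grandparent pair: r = 2·(1/2)^3 = 1/4).
Summing one r·B term per recipient: 2·0.125·0.255 + 3·0.25·0.175 = 0.195.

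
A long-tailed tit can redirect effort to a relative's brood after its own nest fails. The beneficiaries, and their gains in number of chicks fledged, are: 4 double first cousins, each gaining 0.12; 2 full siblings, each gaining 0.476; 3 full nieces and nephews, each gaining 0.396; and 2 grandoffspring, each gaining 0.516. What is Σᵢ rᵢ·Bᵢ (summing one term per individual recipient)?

r to a double first cousin = 1/4 (double first cousins share both grandparent pairs — four paths of length 4: r = 4·(1/2)^4 = 1/4).
r to a full sibling = 1/2 (full sibs share both parents — two paths of length 2: r = 2·(1/2)^2 = 1/2).
r to a full niece or nephew = 1/4 (full aunt/uncle↔niece/nephew: two paths of length 3 through the shared grandparent pair: r = 2·(1/2)^3 = 1/4).
r to a grandoffspring = 1/4 (two parent–offspring links: r = (1/2)^2 = 1/4).
Summing one r·B term per recipient: 4·0.25·0.12 + 2·0.5·0.476 + 3·0.25·0.396 + 2·0.25·0.516 = 1.151.

1.151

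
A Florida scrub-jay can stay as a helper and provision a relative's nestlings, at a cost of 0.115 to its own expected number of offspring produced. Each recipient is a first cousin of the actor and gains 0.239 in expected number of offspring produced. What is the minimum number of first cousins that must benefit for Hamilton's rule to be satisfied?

4

r to a first cousin = 0.125 (first cousins share one grandparent pair — two paths of length 4: r = 2·(1/2)^4 = 1/8).
Hamilton's rule: n·r·B > C  ⇒  n > C/(r·B) = 0.115/(0.125·0.239) = 3.849.
The smallest integer exceeding 3.849 is 4.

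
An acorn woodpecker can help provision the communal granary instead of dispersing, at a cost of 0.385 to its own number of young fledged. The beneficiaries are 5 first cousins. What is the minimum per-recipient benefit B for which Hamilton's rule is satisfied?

r to a first cousin = 0.125 (first cousins share one grandparent pair — two paths of length 4: r = 2·(1/2)^4 = 1/8).
Hamilton's rule with n recipients of equal r: n·r·B > C, so B > C/(n·r) = 0.385/(5·0.125) = 0.616.

0.616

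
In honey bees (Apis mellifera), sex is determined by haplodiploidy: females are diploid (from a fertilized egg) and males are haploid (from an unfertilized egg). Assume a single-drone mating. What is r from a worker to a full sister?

0.75

Haplodiploid full sisters inherit their father's entire haploid genome identically (contributing 1/2) and on average half of their mother's contribution (1/2 · 1/2 = 1/4); r = 1/2 + 1/4 = 3/4.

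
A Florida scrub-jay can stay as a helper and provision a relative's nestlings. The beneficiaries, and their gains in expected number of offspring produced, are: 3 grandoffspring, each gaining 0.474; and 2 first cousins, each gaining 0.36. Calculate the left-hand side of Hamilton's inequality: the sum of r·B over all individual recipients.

0.4455

r to a grandoffspring = 0.25 (two parent–offspring links: r = (1/2)^2 = 1/4).
r to a first cousin = 1/8 (first cousins share one grandparent pair — two paths of length 4: r = 2·(1/2)^4 = 1/8).
Summing one r·B term per recipient: 3·0.25·0.474 + 2·0.125·0.36 = 0.4455.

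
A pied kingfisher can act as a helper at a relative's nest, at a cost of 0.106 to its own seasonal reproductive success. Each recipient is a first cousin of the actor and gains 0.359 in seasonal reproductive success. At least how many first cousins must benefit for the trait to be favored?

3

r to a first cousin = 1/8 (first cousins share one grandparent pair — two paths of length 4: r = 2·(1/2)^4 = 1/8).
Hamilton's rule: n·r·B > C  ⇒  n > C/(r·B) = 0.106/(0.125·0.359) = 2.362.
The smallest integer exceeding 2.362 is 3.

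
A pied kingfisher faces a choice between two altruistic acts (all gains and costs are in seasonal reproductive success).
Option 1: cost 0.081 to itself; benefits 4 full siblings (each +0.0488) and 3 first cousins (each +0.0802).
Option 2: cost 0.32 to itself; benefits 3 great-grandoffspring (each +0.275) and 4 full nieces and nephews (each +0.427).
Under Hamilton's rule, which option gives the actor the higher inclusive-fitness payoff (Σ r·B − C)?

Option 2

Option 1: r to a full sibling = 0.5.
Option 1: r to a first cousin = 0.125.
Option 1: Σ r·B − C = (4·0.5·0.0488 + 3·0.125·0.0802) − 0.081 = 0.046675.
Option 2: r to a great-grandoffspring = 0.125.
Option 2: r to a full niece or nephew = 0.25.
Option 2: Σ r·B − C = (3·0.125·0.275 + 4·0.25·0.427) − 0.32 = 0.210125.
Option 2 has the higher net inclusive-fitness payoff.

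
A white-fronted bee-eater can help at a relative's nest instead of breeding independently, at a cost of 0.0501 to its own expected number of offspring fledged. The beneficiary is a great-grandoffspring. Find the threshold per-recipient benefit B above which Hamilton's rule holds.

r to a great-grandoffspring = 1/8 (three parent–offspring links: r = (1/2)^3 = 1/8).
Hamilton's rule with n recipients of equal r: n·r·B > C, so B > C/(n·r) = 0.0501/(1·0.125) = 0.4008.

0.4008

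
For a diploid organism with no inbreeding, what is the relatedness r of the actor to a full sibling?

Each parent–offspring link contributes a factor of 1/2, and independent paths through distinct common ancestors add.
Full sibs share both parents — two paths of length 2: r = 2·(1/2)^2 = 1/2.

0.5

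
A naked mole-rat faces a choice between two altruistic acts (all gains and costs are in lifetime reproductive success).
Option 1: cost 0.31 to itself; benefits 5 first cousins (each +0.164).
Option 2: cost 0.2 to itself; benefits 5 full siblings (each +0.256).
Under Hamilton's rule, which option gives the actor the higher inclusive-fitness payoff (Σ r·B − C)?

Option 1: r to a first cousin = 0.125.
Option 1: Σ r·B − C = (5·0.125·0.164) − 0.31 = -0.2075.
Option 2: r to a full sibling = 0.5.
Option 2: Σ r·B − C = (5·0.5·0.256) − 0.2 = 0.44.
Option 2 has the higher net inclusive-fitness payoff.

Option 2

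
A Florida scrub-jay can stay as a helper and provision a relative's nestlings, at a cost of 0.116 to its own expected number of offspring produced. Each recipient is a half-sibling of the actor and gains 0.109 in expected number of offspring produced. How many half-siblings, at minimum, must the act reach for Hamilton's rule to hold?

5

r to a half-sibling = 1/4 (half-sibs share one parent — one path of length 2: r = (1/2)^2 = 1/4).
Hamilton's rule: n·r·B > C  ⇒  n > C/(r·B) = 0.116/(0.25·0.109) = 4.257.
The smallest integer exceeding 4.257 is 5.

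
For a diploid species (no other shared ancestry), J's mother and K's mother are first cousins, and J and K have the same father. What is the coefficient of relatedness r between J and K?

With two independent routes of shared ancestry, r is the sum of the two contributions.
J and K are related in two ways: second cousins through their mothers (r = 1/32) and half-sibs through their shared father (r = 1/4).
r = 1/32 + 1/4 = 0.28125.

0.28125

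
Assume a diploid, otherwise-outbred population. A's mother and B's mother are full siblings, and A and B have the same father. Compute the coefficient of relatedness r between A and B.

Independent pedigree routes through distinct common ancestors add.
A and B are related in two ways: first cousins through their mothers (r = 1/8) and half-sibs through their shared father (r = 1/4).
r = 1/8 + 1/4 = 0.375.

0.375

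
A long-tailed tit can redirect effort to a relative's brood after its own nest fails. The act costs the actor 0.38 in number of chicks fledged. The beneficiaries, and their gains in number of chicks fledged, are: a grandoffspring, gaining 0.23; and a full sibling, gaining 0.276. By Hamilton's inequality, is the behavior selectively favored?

No

Hamilton's rule: the trait is favored when the sum of r·B over every recipient exceeds the actor's cost C.
r to a grandoffspring = 0.25 (two parent–offspring links: r = (1/2)^2 = 1/4).
r to a full sibling = 0.5 (full sibs share both parents — two paths of length 2: r = 2·(1/2)^2 = 1/2).
Summing one r·B term per recipient: 1·0.25·0.23 + 1·0.5·0.276 = 0.1955.
0.1955 < 0.38: the indirect benefit is less than the cost.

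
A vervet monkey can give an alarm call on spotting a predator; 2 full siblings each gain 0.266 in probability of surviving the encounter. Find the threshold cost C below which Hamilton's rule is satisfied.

r to a full sibling = 1/2 (full sibs share both parents — two paths of length 2: r = 2·(1/2)^2 = 1/2).
Hamilton's rule: n·r·B > C, so the trait is favored while C < n·r·B = 2·0.5·0.266 = 0.266.

0.266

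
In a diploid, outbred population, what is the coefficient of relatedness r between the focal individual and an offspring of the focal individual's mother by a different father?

0.25

Each parent–offspring link contributes a factor of 1/2, and independent paths through distinct common ancestors add.
Half-sibs share one parent — one path of length 2: r = (1/2)^2 = 1/4.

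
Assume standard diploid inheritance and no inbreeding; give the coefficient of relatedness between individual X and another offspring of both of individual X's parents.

0.5

Each parent–offspring link contributes a factor of 1/2, and independent paths through distinct common ancestors add.
Full sibs share both parents — two paths of length 2: r = 2·(1/2)^2 = 1/2.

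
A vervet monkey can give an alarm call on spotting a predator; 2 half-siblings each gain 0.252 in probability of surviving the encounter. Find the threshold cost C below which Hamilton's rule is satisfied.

r to a half-sibling = 1/4 (half-sibs share one parent — one path of length 2: r = (1/2)^2 = 1/4).
Hamilton's rule: n·r·B > C, so the trait is favored while C < n·r·B = 2·0.25·0.252 = 0.126.

0.126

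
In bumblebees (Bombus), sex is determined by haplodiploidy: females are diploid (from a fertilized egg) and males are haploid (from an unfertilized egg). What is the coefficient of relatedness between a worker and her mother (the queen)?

One meiotic link between diploid queen and diploid daughter: r = 1/2.

0.5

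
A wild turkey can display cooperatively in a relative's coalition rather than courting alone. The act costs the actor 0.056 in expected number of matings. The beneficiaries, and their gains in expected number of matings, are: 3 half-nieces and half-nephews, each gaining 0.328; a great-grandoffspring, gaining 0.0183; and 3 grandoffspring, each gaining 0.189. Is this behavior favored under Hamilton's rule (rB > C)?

Yes

Hamilton's rule: the trait is favored when the sum of r·B over every recipient exceeds the actor's cost C.
r to a half-niece or half-nephew = 1/8 (half-aunt/uncle↔niece/nephew: one path of length 3: r = (1/2)^3 = 1/8).
r to a great-grandoffspring = 0.125 (three parent–offspring links: r = (1/2)^3 = 1/8).
r to a grandoffspring = 1/4 (two parent–offspring links: r = (1/2)^2 = 1/4).
Summing one r·B term per recipient: 3·0.125·0.328 + 1·0.125·0.0183 + 3·0.25·0.189 = 0.2670375.
0.2670375 > 0.056: the indirect benefit exceeds the cost.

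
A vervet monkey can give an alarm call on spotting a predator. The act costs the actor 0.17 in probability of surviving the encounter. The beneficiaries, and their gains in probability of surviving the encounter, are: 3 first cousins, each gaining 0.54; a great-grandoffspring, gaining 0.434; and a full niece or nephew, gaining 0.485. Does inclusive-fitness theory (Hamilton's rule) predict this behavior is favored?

Yes

Hamilton's rule: the trait is favored when the sum of r·B over every recipient exceeds the actor's cost C.
r to a first cousin = 1/8 (first cousins share one grandparent pair — two paths of length 4: r = 2·(1/2)^4 = 1/8).
r to a great-grandoffspring = 0.125 (three parent–offspring links: r = (1/2)^3 = 1/8).
r to a full niece or nephew = 0.25 (full aunt/uncle↔niece/nephew: two paths of length 3 through the shared grandparent pair: r = 2·(1/2)^3 = 1/4).
Summing one r·B term per recipient: 3·0.125·0.54 + 1·0.125·0.434 + 1·0.25·0.485 = 0.378.
0.378 > 0.17: the indirect benefit exceeds the cost.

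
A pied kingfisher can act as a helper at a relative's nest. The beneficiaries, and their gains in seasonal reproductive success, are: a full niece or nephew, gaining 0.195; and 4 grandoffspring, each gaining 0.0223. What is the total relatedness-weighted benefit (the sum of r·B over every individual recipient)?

r to a full niece or nephew = 1/4 (full aunt/uncle↔niece/nephew: two paths of length 3 through the shared grandparent pair: r = 2·(1/2)^3 = 1/4).
r to a grandoffspring = 0.25 (two parent–offspring links: r = (1/2)^2 = 1/4).
Summing one r·B term per recipient: 1·0.25·0.195 + 4·0.25·0.0223 = 0.07105.

0.07105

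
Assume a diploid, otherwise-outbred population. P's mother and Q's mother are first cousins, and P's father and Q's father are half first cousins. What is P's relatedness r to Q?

With two independent routes of shared ancestry, r is the sum of the two contributions.
P and Q are related in two ways: second cousins through their mothers (r = 1/32) and half second cousins through their fathers (r = 1/64).
r = 1/32 + 1/64 = 0.046875.

0.046875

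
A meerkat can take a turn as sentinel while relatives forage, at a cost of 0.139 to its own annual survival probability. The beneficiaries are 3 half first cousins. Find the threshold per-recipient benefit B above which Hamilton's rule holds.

0.7413

r to a half first cousin = 1/16 (half first cousins share one grandparent — one path of length 4: r = (1/2)^4 = 1/16).
Hamilton's rule with n recipients of equal r: n·r·B > C, so B > C/(n·r) = 0.139/(3·0.0625) = 0.7413.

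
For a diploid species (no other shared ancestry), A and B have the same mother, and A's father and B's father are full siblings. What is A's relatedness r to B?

0.375

Relatedness sums over independent paths through distinct common ancestors.
A and B are related in two ways: half-sibs through their shared mother (r = 1/4) and first cousins through their fathers (r = 1/8).
r = 1/4 + 1/8 = 0.375.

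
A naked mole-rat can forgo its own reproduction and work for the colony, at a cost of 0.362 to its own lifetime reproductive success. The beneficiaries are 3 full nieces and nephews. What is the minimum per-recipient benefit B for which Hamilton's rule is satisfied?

0.4827

r to a full niece or nephew = 0.25 (full aunt/uncle↔niece/nephew: two paths of length 3 through the shared grandparent pair: r = 2·(1/2)^3 = 1/4).
Hamilton's rule with n recipients of equal r: n·r·B > C, so B > C/(n·r) = 0.362/(3·0.25) = 0.4827.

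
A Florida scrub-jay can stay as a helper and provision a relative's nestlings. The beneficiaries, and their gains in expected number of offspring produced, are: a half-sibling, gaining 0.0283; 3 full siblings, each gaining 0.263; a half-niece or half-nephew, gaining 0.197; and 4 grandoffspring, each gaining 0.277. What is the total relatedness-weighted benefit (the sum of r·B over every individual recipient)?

r to a half-sibling = 1/4 (half-sibs share one parent — one path of length 2: r = (1/2)^2 = 1/4).
r to a full sibling = 1/2 (full sibs share both parents — two paths of length 2: r = 2·(1/2)^2 = 1/2).
r to a half-niece or half-nephew = 1/8 (half-aunt/uncle↔niece/nephew: one path of length 3: r = (1/2)^3 = 1/8).
r to a grandoffspring = 0.25 (two parent–offspring links: r = (1/2)^2 = 1/4).
Summing one r·B term per recipient: 1·0.25·0.0283 + 3·0.5·0.263 + 1·0.125·0.197 + 4·0.25·0.277 = 0.7032.

0.7032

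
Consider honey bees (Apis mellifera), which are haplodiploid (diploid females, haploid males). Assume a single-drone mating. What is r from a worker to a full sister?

Haplodiploid full sisters inherit their father's entire haploid genome identically (contributing 1/2) and on average half of their mother's contribution (1/2 · 1/2 = 1/4); r = 1/2 + 1/4 = 3/4.

0.75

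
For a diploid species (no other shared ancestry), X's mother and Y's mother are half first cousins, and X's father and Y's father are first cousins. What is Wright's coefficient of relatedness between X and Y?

0.046875

Wright's path rule: contributions from independent ancestry routes add.
X and Y are related in two ways: half second cousins through their mothers (r = 1/64) and second cousins through their fathers (r = 1/32).
r = 1/64 + 1/32 = 3/64 = 0.046875.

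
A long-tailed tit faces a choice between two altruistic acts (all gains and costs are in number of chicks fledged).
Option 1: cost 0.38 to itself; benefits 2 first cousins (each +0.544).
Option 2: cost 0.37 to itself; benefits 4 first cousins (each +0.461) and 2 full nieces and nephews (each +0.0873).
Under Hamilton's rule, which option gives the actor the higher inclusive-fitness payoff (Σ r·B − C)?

Option 2

Option 1: r to a first cousin = 0.125.
Option 1: Σ r·B − C = (2·0.125·0.544) − 0.38 = -0.244.
Option 2: r to a first cousin = 0.125.
Option 2: r to a full niece or nephew = 0.25.
Option 2: Σ r·B − C = (4·0.125·0.461 + 2·0.25·0.0873) − 0.37 = -0.09585.
Option 2 has the higher net inclusive-fitness payoff.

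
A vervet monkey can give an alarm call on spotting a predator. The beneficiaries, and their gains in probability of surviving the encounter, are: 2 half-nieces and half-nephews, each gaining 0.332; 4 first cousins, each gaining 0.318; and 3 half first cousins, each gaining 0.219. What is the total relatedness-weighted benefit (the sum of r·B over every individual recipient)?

r to a half-niece or half-nephew = 0.125 (half-aunt/uncle↔niece/nephew: one path of length 3: r = (1/2)^3 = 1/8).
r to a first cousin = 1/8 (first cousins share one grandparent pair — two paths of length 4: r = 2·(1/2)^4 = 1/8).
r to a half first cousin = 0.0625 (half first cousins share one grandparent — one path of length 4: r = (1/2)^4 = 1/16).
Summing one r·B term per recipient: 2·0.125·0.332 + 4·0.125·0.318 + 3·0.0625·0.219 = 0.2830625.

0.2830625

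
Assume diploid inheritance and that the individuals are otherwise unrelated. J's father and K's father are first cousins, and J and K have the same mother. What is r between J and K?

Independent pedigree routes through distinct common ancestors add.
J and K are related in two ways: second cousins through their fathers (r = 1/32) and half-sibs through their shared mother (r = 1/4).
r = 1/32 + 1/4 = 0.28125.

0.28125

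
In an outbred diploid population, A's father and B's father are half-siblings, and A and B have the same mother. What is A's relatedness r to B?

Independent pedigree routes through distinct common ancestors add.
A and B are related in two ways: half first cousins through their fathers (r = 1/16) and half-sibs through their shared mother (r = 1/4).
r = 1/16 + 1/4 = 0.3125.

0.3125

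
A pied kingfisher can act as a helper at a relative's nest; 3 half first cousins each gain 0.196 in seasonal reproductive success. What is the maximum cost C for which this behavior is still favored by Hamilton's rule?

r to a half first cousin = 0.0625 (half first cousins share one grandparent — one path of length 4: r = (1/2)^4 = 1/16).
Hamilton's rule: n·r·B > C, so the trait is favored while C < n·r·B = 3·0.0625·0.196 = 0.03675.

0.03675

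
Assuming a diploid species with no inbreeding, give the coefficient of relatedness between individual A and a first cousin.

Each parent–offspring link contributes a factor of 1/2, and independent paths through distinct common ancestors add.
First cousins share one grandparent pair — two paths of length 4: r = 2·(1/2)^4 = 1/8.

0.125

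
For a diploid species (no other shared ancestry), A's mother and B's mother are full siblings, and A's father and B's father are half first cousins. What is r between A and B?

Relatedness sums over independent paths through distinct common ancestors.
A and B are related in two ways: first cousins through their mothers (r = 1/8) and half second cousins through their fathers (r = 1/64).
r = 1/8 + 1/64 = 9/64 = 0.140625.

0.140625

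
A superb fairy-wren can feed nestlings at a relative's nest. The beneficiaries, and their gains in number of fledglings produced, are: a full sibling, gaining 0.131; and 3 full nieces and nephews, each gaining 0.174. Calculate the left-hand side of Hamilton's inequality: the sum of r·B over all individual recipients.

0.196

r to a full sibling = 1/2 (full sibs share both parents — two paths of length 2: r = 2·(1/2)^2 = 1/2).
r to a full niece or nephew = 0.25 (full aunt/uncle↔niece/nephew: two paths of length 3 through the shared grandparent pair: r = 2·(1/2)^3 = 1/4).
Summing one r·B term per recipient: 1·0.5·0.131 + 3·0.25·0.174 = 0.196.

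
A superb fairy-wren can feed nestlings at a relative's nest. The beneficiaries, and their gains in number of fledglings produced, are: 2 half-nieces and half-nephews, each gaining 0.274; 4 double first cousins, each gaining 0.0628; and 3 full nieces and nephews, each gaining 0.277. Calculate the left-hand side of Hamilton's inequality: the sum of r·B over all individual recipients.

r to a half-niece or half-nephew = 1/8 (half-aunt/uncle↔niece/nephew: one path of length 3: r = (1/2)^3 = 1/8).
r to a double first cousin = 1/4 (double first cousins share both grandparent pairs — four paths of length 4: r = 4·(1/2)^4 = 1/4).
r to a full niece or nephew = 0.25 (full aunt/uncle↔niece/nephew: two paths of length 3 through the shared grandparent pair: r = 2·(1/2)^3 = 1/4).
Summing one r·B term per recipient: 2·0.125·0.274 + 4·0.25·0.0628 + 3·0.25·0.277 = 0.33905.

0.33905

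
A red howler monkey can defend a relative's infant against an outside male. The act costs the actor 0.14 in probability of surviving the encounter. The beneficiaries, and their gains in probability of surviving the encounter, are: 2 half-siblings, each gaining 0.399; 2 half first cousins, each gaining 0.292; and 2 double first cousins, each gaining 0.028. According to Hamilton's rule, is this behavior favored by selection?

Yes

Hamilton's rule: the trait is favored when the sum of r·B over every recipient exceeds the actor's cost C.
r to a half-sibling = 0.25 (half-sibs share one parent — one path of length 2: r = (1/2)^2 = 1/4).
r to a half first cousin = 0.0625 (half first cousins share one grandparent — one path of length 4: r = (1/2)^4 = 1/16).
r to a double first cousin = 1/4 (double first cousins share both grandparent pairs — four paths of length 4: r = 4·(1/2)^4 = 1/4).
Summing one r·B term per recipient: 2·0.25·0.399 + 2·0.0625·0.292 + 2·0.25·0.028 = 0.25.
0.25 > 0.14: the indirect benefit exceeds the cost.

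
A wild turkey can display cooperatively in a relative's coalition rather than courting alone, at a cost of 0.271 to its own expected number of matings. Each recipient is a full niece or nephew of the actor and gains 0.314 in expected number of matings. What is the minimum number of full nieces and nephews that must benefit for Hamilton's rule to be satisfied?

r to a full niece or nephew = 0.25 (full aunt/uncle↔niece/nephew: two paths of length 3 through the shared grandparent pair: r = 2·(1/2)^3 = 1/4).
Hamilton's rule: n·r·B > C  ⇒  n > C/(r·B) = 0.271/(0.25·0.314) = 3.452.
The smallest integer exceeding 3.452 is 4.

4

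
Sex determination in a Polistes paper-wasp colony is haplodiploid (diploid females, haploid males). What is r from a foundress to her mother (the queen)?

One meiotic link between diploid queen and diploid daughter: r = 1/2.

0.5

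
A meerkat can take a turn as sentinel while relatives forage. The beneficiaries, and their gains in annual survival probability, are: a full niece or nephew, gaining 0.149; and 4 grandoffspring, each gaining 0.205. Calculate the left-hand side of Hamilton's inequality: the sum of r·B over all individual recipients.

r to a full niece or nephew = 1/4 (full aunt/uncle↔niece/nephew: two paths of length 3 through the shared grandparent pair: r = 2·(1/2)^3 = 1/4).
r to a grandoffspring = 0.25 (two parent–offspring links: r = (1/2)^2 = 1/4).
Summing one r·B term per recipient: 1·0.25·0.149 + 4·0.25·0.205 = 0.24225.

0.24225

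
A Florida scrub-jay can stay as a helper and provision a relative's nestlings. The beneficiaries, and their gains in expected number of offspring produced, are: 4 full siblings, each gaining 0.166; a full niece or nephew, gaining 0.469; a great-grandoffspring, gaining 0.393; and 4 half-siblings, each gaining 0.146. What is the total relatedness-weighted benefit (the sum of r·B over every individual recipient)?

r to a full sibling = 1/2 (full sibs share both parents — two paths of length 2: r = 2·(1/2)^2 = 1/2).
r to a full niece or nephew = 0.25 (full aunt/uncle↔niece/nephew: two paths of length 3 through the shared grandparent pair: r = 2·(1/2)^3 = 1/4).
r to a great-grandoffspring = 1/8 (three parent–offspring links: r = (1/2)^3 = 1/8).
r to a half-sibling = 0.25 (half-sibs share one parent — one path of length 2: r = (1/2)^2 = 1/4).
Summing one r·B term per recipient: 4·0.5·0.166 + 1·0.25·0.469 + 1·0.125·0.393 + 4·0.25·0.146 = 0.644375.

0.644375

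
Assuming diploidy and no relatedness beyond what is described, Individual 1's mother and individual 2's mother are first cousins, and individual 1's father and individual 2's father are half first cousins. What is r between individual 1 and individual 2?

Relatedness sums over independent paths through distinct common ancestors.
Individual 1 and individual 2 are related in two ways: second cousins through their mothers (r = 1/32) and half second cousins through their fathers (r = 1/64).
r = 1/32 + 1/64 = 3/64 = 0.046875.

0.046875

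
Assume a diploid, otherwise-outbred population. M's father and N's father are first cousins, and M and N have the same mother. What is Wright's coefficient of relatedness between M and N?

0.28125

With two independent routes of shared ancestry, r is the sum of the two contributions.
M and N are related in two ways: second cousins through their fathers (r = 1/32) and half-sibs through their shared mother (r = 1/4).
r = 1/32 + 1/4 = 0.28125.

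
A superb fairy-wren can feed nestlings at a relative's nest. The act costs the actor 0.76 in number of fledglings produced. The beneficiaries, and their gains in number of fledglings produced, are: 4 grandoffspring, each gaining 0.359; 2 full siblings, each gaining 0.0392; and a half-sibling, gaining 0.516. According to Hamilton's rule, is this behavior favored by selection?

No

Hamilton's rule: the trait is favored when the sum of r·B over every recipient exceeds the actor's cost C.
r to a grandoffspring = 0.25 (two parent–offspring links: r = (1/2)^2 = 1/4).
r to a full sibling = 0.5 (full sibs share both parents — two paths of length 2: r = 2·(1/2)^2 = 1/2).
r to a half-sibling = 0.25 (half-sibs share one parent — one path of length 2: r = (1/2)^2 = 1/4).
Summing one r·B term per recipient: 4·0.25·0.359 + 2·0.5·0.0392 + 1·0.25·0.516 = 0.5272.
0.5272 < 0.76: the indirect benefit is less than the cost.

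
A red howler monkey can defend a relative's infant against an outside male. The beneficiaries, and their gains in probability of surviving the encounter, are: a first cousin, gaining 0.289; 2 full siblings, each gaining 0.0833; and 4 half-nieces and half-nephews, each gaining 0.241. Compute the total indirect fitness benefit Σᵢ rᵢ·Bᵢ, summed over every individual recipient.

r to a first cousin = 1/8 (first cousins share one grandparent pair — two paths of length 4: r = 2·(1/2)^4 = 1/8).
r to a full sibling = 0.5 (full sibs share both parents — two paths of length 2: r = 2·(1/2)^2 = 1/2).
r to a half-niece or half-nephew = 0.125 (half-aunt/uncle↔niece/nephew: one path of length 3: r = (1/2)^3 = 1/8).
Summing one r·B term per recipient: 1·0.125·0.289 + 2·0.5·0.0833 + 4·0.125·0.241 = 0.239925.

0.239925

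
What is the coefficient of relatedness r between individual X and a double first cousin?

Double first cousins share both grandparent pairs — four paths of length 4: r = 4·(1/2)^4 = 1/4.

0.25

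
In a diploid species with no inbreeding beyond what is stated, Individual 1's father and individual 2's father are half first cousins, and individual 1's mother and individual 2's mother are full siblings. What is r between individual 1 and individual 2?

0.140625

Wright's path rule: contributions from independent ancestry routes add.
Individual 1 and individual 2 are related in two ways: half second cousins through their fathers (r = 1/64) and first cousins through their mothers (r = 1/8).
r = 1/64 + 1/8 = 9/64 = 0.140625.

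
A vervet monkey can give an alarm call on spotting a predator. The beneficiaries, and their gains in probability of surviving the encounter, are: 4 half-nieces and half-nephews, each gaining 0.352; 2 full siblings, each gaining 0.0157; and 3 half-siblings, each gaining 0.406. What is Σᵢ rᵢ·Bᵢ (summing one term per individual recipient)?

r to a half-niece or half-nephew = 0.125 (half-aunt/uncle↔niece/nephew: one path of length 3: r = (1/2)^3 = 1/8).
r to a full sibling = 0.5 (full sibs share both parents — two paths of length 2: r = 2·(1/2)^2 = 1/2).
r to a half-sibling = 1/4 (half-sibs share one parent — one path of length 2: r = (1/2)^2 = 1/4).
Summing one r·B term per recipient: 4·0.125·0.352 + 2·0.5·0.0157 + 3·0.25·0.406 = 0.4962.

0.4962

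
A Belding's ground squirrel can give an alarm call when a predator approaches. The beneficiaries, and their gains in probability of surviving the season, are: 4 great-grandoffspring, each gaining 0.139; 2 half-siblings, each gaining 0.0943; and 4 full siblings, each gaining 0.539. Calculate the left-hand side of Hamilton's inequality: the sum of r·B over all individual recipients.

r to a great-grandoffspring = 1/8 (three parent–offspring links: r = (1/2)^3 = 1/8).
r to a half-sibling = 0.25 (half-sibs share one parent — one path of length 2: r = (1/2)^2 = 1/4).
r to a full sibling = 0.5 (full sibs share both parents — two paths of length 2: r = 2·(1/2)^2 = 1/2).
Summing one r·B term per recipient: 4·0.125·0.139 + 2·0.25·0.0943 + 4·0.5·0.539 = 1.19465.

1.19465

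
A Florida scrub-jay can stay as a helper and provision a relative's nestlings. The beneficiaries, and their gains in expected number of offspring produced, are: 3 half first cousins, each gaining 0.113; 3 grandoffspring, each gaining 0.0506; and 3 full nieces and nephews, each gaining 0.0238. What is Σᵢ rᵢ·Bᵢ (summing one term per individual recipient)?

r to a half first cousin = 0.0625 (half first cousins share one grandparent — one path of length 4: r = (1/2)^4 = 1/16).
r to a grandoffspring = 0.25 (two parent–offspring links: r = (1/2)^2 = 1/4).
r to a full niece or nephew = 0.25 (full aunt/uncle↔niece/nephew: two paths of length 3 through the shared grandparent pair: r = 2·(1/2)^3 = 1/4).
Summing one r·B term per recipient: 3·0.0625·0.113 + 3·0.25·0.0506 + 3·0.25·0.0238 = 0.0769875.

0.0769875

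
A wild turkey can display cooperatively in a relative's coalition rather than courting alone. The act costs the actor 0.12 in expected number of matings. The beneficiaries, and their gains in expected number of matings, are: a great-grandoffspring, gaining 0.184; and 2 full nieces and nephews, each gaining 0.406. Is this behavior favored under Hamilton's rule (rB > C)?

Yes

Hamilton's rule: the trait is favored when the sum of r·B over every recipient exceeds the actor's cost C.
r to a great-grandoffspring = 0.125 (three parent–offspring links: r = (1/2)^3 = 1/8).
r to a full niece or nephew = 1/4 (full aunt/uncle↔niece/nephew: two paths of length 3 through the shared grandparent pair: r = 2·(1/2)^3 = 1/4).
Summing one r·B term per recipient: 1·0.125·0.184 + 2·0.25·0.406 = 0.226.
0.226 > 0.12: the indirect benefit exceeds the cost.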